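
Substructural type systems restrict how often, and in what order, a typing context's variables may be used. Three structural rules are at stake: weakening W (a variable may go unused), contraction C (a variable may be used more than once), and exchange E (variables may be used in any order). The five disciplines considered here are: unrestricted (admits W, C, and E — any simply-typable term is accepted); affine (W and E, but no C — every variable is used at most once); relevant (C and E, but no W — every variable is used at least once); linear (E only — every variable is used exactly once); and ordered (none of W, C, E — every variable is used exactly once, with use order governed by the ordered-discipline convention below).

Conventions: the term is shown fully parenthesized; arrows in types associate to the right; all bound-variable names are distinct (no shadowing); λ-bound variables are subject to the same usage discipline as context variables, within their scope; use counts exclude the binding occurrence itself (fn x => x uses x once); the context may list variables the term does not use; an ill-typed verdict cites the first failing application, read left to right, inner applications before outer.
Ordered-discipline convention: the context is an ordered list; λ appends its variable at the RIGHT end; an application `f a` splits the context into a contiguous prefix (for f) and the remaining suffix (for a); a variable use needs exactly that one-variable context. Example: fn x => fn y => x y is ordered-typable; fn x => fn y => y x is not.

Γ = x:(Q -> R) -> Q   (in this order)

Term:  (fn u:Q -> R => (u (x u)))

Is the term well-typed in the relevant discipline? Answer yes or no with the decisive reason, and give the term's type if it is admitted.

yes — every one of x, u appears; term : (Q -> R) -> R
usage: x ×1, u (λ-bound) ×2
use order (left to right): u, x, u
typing: well-typed at (Q -> R) -> R
summary: ordered ✗ | linear ✗ | affine ✗ | relevant ✓ | unrestricted ✓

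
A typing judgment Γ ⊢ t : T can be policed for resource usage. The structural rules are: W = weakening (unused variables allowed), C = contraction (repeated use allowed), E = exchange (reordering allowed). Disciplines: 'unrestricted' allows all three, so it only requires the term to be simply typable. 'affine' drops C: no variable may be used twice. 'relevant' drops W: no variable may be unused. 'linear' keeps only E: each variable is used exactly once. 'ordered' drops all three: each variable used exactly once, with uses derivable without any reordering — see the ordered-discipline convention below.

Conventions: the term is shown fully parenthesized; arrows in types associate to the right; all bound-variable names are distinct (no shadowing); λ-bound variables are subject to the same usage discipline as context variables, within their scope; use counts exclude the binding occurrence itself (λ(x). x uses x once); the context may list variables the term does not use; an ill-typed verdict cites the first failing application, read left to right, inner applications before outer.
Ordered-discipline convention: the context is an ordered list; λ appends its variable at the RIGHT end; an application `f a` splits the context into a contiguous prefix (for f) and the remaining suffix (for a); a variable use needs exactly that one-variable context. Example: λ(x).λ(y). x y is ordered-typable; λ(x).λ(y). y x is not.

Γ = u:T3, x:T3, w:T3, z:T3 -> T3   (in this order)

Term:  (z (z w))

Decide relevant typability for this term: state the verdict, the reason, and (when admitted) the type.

no — u, x left unused
usage: u: 0×; x: 0×; w: 1×; z: 2×
uses in reading order: z, z, w
typing: well-typed — term : T3
per-discipline verdicts: ordered ✗ | linear ✗ | affine ✗ | relevant ✗ | unrestricted ✓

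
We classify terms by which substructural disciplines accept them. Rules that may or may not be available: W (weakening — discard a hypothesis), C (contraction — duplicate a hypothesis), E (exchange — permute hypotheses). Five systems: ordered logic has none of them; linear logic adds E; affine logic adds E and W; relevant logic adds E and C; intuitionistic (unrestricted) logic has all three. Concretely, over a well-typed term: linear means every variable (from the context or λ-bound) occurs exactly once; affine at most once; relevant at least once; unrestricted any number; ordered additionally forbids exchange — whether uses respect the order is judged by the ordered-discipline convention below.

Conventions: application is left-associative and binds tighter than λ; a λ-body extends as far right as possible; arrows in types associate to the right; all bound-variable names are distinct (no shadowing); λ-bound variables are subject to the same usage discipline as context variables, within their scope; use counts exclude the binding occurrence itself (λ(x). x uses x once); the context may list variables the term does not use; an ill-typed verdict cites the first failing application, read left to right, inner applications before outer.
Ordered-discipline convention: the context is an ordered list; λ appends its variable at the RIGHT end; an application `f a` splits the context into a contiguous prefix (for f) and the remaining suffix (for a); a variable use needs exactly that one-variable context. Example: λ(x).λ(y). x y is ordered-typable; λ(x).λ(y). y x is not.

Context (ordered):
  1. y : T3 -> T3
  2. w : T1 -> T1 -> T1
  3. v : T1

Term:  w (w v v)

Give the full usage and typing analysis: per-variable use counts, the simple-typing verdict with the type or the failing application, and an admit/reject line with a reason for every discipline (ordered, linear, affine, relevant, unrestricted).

use counts: y ×0; w ×2; v ×2
uses in reading order: w, w, v, v
typing: well-typed at T1 -> T1
ordered: ✗, w ×2, v ×2 used more than once (contraction); needs weakening: y unused
linear: ✗, w ×2, v ×2 used more than once (contraction); needs weakening: y unused
affine: ✗, w ×2, v ×2 used more than once (contraction)
relevant: ✗, needs weakening: y unused
unrestricted: ✓, typability at T1 -> T1 is all that's needed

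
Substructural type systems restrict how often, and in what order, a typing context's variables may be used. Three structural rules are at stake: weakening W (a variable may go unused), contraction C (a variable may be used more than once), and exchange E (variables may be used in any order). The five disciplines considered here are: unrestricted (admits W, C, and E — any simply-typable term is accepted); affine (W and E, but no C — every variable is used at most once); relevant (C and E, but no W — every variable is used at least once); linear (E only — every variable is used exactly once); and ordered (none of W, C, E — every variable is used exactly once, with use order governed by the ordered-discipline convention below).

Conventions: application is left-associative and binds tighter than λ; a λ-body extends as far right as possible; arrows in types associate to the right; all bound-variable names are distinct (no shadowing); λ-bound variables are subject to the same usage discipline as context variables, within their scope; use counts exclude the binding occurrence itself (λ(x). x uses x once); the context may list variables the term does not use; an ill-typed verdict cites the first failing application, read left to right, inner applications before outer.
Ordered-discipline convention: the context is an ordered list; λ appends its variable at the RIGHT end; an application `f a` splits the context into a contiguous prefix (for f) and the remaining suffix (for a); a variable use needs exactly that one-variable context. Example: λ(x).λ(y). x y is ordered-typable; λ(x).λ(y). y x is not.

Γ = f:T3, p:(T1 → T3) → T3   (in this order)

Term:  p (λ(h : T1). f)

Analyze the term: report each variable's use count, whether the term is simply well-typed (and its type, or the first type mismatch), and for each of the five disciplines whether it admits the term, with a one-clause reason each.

usage: f ×1, p ×1, h [bound] ×0
order of uses: p, f
typing: well-typed — term : T3
ordered ✗ (h never used (weakening))
linear ✗ (h never used (weakening))
affine ✓ (no duplicate uses among f, p, h)
relevant ✗ (h never used (weakening))
unrestricted ✓ (well-typed at T3; no restrictions here)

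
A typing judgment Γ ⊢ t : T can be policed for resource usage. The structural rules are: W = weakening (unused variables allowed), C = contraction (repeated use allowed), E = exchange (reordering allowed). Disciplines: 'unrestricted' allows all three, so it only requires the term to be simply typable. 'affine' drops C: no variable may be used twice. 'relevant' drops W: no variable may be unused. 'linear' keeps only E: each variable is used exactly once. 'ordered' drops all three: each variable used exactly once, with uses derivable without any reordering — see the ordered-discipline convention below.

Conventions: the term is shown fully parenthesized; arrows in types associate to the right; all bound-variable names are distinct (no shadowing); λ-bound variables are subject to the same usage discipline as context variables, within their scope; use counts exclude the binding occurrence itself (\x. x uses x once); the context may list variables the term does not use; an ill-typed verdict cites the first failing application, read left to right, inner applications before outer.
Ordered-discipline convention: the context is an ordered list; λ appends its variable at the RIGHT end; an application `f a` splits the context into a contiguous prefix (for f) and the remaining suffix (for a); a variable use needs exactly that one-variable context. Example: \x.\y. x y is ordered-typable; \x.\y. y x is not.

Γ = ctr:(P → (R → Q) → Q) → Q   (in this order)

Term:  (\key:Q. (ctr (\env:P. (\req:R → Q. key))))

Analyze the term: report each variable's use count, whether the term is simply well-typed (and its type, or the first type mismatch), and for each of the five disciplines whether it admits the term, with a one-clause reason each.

variable uses: ctr ×1; key (bound) ×1; env (bound) ×0; req (bound) ×0
use order (left to right): ctr, key
typing: well-typed — term : Q → Q
ordered ✗ (env, req left unused)
linear ✗ (env, req left unused)
affine ✓ (none of ctr, key, env, req used more than once)
relevant ✗ (env, req left unused)
unrestricted ✓ (well-typed at Q → Q; no restrictions here)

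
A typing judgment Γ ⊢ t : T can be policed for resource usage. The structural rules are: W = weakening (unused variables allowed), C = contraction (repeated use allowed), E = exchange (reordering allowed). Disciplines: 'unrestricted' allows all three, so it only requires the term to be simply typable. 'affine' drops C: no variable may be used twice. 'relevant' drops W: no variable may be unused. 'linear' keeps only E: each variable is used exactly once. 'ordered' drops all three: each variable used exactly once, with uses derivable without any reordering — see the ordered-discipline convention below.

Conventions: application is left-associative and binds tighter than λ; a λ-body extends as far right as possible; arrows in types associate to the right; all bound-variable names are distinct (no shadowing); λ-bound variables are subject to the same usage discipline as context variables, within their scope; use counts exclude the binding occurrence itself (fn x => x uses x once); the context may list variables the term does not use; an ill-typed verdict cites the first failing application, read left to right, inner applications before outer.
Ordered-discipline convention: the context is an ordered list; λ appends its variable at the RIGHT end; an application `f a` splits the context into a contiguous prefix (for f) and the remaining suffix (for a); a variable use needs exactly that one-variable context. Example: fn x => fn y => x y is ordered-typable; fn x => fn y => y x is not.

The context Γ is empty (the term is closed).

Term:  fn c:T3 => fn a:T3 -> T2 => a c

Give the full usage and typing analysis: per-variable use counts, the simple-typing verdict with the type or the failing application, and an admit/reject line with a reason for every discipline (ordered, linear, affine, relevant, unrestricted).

variable uses: c [bound] ×1, a [bound] ×1
left-to-right use order: a, c
typing: ✓ — T3 -> (T3 -> T2) -> T2
ordered: ✗, no contiguous prefix/suffix split fits a, c
linear: ✓, c, a: one use apiece
affine: ✓, c, a: no repeats, contraction unneeded
relevant: ✓, at least one use each (c, a)
unrestricted: ✓, type-checks (T3 -> (T3 -> T2) -> T2) and nothing is barred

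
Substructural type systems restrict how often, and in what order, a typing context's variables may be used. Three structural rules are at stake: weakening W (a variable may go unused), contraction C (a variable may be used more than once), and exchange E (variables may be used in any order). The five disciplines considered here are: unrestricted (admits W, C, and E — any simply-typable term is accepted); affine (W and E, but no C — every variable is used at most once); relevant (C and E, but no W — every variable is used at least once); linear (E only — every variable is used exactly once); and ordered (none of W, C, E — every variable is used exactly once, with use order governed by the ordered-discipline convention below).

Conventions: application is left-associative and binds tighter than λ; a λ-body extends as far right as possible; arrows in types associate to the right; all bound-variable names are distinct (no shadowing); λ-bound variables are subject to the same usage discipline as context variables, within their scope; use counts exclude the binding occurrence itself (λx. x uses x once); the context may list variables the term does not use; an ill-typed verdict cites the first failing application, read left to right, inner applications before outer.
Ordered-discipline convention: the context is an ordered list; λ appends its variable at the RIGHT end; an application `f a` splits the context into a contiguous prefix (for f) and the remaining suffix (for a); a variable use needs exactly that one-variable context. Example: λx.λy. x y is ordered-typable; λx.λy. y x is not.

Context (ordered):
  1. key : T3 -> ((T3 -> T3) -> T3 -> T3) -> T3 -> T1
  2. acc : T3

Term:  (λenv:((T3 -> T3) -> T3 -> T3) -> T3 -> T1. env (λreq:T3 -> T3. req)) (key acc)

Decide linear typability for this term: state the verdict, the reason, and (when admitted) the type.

yes — each of key, acc, env, req used exactly once; term : T3 -> T1
usage: key ×1, acc ×1, env [bound] ×1, req [bound] ×1
use order (left to right): env, req, key, acc
typing: well-typed at T3 -> T1
per-discipline verdicts: ordered ✓ · linear ✓ · affine ✓ · relevant ✓ · unrestricted ✓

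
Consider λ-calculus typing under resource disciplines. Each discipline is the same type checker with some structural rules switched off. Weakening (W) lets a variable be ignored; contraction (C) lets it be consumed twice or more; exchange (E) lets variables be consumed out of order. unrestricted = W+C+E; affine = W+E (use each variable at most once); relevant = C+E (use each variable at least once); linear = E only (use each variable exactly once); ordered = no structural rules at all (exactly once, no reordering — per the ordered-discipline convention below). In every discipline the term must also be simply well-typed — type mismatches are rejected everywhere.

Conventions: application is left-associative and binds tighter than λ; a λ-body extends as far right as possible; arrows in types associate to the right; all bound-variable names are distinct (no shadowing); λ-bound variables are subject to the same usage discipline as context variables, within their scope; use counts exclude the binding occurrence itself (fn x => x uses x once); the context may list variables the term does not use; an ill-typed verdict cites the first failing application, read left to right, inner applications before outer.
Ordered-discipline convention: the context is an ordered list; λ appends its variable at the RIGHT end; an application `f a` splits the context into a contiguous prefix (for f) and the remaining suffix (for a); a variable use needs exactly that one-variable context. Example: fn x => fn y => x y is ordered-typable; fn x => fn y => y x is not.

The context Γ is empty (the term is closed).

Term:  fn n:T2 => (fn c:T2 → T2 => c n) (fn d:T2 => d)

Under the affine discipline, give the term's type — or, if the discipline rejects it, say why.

term : T2 → T2
use counts: n (bound) ×1; c (bound) ×1; d (bound) ×1
left-to-right use order: c, n, d
typing: ✓ — T2 → T2
across the five disciplines: ordered ✗ | linear ✓ | affine ✓ | relevant ✓ | unrestricted ✓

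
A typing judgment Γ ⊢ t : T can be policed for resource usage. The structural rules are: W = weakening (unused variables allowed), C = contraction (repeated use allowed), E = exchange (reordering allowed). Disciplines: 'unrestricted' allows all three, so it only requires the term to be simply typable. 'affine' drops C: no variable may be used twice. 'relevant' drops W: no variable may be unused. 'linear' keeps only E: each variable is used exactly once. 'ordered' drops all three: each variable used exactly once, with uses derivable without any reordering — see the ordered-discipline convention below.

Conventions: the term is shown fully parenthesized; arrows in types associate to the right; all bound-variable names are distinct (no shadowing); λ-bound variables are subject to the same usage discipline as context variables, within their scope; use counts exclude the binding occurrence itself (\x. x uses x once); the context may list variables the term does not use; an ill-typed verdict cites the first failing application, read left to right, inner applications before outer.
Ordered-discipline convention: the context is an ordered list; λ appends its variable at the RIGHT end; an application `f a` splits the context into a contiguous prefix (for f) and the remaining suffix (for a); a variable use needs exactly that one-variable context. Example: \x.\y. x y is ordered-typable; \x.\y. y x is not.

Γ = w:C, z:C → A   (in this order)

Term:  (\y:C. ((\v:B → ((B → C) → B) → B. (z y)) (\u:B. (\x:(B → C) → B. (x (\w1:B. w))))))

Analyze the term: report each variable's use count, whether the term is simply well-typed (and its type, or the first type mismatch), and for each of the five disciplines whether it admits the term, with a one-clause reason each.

usage: w: 1, z: 1, y [bound]: 1, v [bound]: 0, u [bound]: 0, x [bound]: 1, w1 [bound]: 0
uses in reading order: z, y, x, w
typing: well-typed — term : C → A
ordered: ✗ — unused: v, u, w1 — weakening required
linear: ✗ — unused: v, u, w1 — weakening required
affine: ✓ — no duplicate uses among w, z, y, v, u, x, w1
relevant: ✗ — unused: v, u, w1 — weakening required
unrestricted: ✓ — simply typable at C → A; W, C, E all held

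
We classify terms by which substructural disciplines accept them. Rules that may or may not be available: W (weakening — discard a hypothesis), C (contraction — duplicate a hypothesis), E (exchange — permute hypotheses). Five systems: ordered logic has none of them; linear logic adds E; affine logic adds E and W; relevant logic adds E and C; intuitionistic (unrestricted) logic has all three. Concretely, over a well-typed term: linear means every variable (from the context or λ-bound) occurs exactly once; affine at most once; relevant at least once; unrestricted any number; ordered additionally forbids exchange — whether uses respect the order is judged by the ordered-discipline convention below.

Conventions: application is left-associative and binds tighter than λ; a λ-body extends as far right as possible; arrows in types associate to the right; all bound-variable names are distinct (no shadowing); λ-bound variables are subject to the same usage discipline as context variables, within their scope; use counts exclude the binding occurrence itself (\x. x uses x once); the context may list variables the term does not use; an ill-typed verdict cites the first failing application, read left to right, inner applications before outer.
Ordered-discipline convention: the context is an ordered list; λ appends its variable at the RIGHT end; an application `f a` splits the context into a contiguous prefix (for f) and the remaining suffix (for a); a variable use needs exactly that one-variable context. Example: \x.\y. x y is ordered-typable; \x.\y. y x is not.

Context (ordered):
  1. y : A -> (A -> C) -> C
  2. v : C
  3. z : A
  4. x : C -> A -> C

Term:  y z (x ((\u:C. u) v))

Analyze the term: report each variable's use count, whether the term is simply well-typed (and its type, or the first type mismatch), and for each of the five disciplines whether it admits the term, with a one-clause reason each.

variable uses: y: 1, v: 1, z: 1, x: 1, u [bound]: 1
uses in reading order: y, z, x, u, v
typing: the term checks, with type C
ordered: ✗, use order y, z, x, u, v needs exchange
linear: ✓, exactly-once usage across y, v, z, x, u
affine: ✓, y, v, z, x, u: no repeats, contraction unneeded
relevant: ✓, none of y, v, z, x, u goes unused
unrestricted: ✓, well-typed at C; no restrictions here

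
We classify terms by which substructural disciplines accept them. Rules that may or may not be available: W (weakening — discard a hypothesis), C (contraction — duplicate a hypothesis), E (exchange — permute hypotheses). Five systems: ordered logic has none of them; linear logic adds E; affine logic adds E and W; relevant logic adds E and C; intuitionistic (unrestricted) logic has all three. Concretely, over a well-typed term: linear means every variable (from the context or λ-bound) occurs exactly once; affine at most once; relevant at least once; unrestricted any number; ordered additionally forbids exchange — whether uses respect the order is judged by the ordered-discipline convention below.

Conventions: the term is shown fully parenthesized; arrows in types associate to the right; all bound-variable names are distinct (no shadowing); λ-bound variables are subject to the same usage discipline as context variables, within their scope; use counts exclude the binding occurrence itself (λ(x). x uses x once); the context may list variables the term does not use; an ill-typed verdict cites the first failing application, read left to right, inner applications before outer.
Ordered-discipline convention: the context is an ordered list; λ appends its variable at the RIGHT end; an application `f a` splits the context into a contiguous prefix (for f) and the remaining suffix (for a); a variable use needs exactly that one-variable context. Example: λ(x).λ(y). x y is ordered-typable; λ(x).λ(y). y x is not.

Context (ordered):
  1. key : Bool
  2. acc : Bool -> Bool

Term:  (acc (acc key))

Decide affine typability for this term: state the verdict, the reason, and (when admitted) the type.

no — uses contraction: acc ×2
variable uses: key: 1×; acc: 2×
uses in reading order: acc, acc, key
typing: ✓ — Bool
summary: ordered ✗, linear ✗, affine ✗, relevant ✓, unrestricted ✓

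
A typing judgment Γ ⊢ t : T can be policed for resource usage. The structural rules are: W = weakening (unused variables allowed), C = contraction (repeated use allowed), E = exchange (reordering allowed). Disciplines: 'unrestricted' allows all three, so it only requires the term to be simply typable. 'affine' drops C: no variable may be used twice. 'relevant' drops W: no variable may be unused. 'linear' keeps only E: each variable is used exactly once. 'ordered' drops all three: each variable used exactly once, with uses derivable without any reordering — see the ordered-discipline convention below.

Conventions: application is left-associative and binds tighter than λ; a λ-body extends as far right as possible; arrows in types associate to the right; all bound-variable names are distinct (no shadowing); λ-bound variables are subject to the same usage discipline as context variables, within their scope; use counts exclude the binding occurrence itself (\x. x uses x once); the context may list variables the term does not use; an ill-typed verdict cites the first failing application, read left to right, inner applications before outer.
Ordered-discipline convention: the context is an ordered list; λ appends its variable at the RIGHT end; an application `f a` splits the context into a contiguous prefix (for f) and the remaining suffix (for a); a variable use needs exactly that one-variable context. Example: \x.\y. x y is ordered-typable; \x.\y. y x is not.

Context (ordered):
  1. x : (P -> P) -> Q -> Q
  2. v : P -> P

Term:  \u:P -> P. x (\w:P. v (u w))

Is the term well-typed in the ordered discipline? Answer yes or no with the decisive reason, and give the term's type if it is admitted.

yes — single-use (x, v, u, w), ordered derivation ok; term : (P -> P) -> Q -> Q
variable uses: x: 1×, v: 1×, u [bound]: 1×, w [bound]: 1×
uses in reading order: x, v, u, w
typing: well-typed at (P -> P) -> Q -> Q
all disciplines: ordered ✓ · linear ✓ · affine ✓ · relevant ✓ · unrestricted ✓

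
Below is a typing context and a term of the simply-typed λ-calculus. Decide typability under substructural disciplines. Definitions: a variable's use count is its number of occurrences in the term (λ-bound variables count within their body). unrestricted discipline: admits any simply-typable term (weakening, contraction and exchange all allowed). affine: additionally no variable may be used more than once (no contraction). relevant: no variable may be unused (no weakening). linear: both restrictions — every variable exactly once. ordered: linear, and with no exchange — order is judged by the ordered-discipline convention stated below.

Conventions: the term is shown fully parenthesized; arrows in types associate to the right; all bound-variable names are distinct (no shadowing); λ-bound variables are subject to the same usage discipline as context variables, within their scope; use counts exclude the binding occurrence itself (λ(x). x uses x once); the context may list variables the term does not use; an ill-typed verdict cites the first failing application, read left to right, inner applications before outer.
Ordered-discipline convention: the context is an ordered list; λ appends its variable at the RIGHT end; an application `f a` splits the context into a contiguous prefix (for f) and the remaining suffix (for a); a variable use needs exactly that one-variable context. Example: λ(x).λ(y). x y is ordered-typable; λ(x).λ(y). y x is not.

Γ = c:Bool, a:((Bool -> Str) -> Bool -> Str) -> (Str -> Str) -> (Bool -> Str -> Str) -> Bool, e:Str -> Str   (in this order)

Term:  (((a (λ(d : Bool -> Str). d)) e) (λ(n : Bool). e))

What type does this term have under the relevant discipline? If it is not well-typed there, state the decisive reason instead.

not well-typed under relevant — c, n left unused
use counts: c ×0, a ×1, e ×2, d (bound) ×1, n (bound) ×0
left-to-right use order: a, d, e, e
typing: the term checks, with type Bool
per-discipline verdicts: ordered ✗, linear ✗, affine ✗, relevant ✗, unrestricted ✓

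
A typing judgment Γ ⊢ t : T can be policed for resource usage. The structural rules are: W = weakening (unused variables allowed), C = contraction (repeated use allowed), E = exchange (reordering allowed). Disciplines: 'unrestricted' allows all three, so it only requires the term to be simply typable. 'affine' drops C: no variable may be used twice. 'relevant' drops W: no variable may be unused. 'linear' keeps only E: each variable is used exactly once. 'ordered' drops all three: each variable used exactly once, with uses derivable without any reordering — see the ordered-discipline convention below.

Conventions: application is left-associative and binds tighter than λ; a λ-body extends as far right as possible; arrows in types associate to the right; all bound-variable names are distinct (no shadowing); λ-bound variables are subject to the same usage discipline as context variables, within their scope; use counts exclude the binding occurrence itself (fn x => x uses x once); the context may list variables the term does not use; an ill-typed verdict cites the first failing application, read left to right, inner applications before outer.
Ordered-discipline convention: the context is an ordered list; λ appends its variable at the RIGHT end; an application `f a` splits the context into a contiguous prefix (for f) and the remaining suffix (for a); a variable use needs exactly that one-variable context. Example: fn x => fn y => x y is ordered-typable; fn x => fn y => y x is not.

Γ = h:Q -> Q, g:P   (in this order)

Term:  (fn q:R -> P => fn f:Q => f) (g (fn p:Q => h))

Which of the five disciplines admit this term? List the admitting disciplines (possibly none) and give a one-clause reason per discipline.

admitted in: none
usage: h: 1×, g: 1×, q (bound): 0×, f (bound): 1×, p (bound): 0×
use order (left to right): f, g, h
typing: ill-typed: can't apply a value of type P
ordered ✗ (not simply typable)
linear ✗ (fails simple typing)
affine ✗ (a type mismatch blocks all five)
relevant ✗ (the type mismatch rejects it)
unrestricted ✗ (not simply typable)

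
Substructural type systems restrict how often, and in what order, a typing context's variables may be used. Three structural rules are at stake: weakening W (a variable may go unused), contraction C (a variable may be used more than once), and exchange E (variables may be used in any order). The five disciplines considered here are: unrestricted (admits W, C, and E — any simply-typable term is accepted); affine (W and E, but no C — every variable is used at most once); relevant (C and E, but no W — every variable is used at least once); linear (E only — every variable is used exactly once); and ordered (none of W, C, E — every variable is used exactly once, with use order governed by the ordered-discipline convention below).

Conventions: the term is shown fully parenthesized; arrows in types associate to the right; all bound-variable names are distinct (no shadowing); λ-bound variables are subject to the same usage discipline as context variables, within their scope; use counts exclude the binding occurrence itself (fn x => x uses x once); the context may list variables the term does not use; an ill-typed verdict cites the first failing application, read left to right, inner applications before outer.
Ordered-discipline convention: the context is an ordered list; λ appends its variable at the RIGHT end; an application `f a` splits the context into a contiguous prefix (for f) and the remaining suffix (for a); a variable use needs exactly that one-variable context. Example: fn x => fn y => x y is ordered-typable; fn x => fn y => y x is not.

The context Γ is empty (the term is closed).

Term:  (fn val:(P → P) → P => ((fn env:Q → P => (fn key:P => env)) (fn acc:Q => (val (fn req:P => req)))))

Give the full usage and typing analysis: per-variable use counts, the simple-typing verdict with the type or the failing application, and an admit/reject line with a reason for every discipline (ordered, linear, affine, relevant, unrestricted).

variable uses: val (bound): 1, env (bound): 1, key (bound): 0, acc (bound): 0, req (bound): 1
order of uses: env, val, req
typing: well-typed — term : ((P → P) → P) → P → Q → P
ordered ✗ (unused: key, acc — weakening required)
linear ✗ (unused: key, acc — weakening required)
affine ✓ (at most one use each (val, env, key, acc, req))
relevant ✗ (unused: key, acc — weakening required)
unrestricted ✓ (well-typed at ((P → P) → P) → P → Q → P; no restrictions here)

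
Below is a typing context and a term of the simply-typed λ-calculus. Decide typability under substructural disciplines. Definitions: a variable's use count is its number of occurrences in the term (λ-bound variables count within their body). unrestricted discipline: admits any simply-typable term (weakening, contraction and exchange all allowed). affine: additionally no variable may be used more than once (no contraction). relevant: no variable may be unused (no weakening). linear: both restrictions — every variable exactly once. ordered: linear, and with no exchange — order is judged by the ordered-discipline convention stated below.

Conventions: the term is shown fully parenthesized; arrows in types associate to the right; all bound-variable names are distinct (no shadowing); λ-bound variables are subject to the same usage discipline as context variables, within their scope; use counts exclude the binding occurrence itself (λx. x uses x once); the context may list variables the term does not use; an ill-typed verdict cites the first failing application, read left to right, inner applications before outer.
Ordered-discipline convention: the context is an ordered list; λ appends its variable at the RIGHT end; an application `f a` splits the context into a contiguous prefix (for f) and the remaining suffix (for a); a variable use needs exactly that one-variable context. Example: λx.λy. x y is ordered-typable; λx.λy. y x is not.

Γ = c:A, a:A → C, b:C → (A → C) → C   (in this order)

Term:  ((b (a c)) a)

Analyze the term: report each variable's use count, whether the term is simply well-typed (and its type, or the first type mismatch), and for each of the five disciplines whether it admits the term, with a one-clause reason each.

counts: c ×1; a ×2; b ×1
uses in reading order: b, a, c, a
typing: well-typed — term : C
ordered ✗ (needs contraction — a ×2)
linear ✗ (needs contraction — a ×2)
affine ✗ (needs contraction — a ×2)
relevant ✓ (at least one use each (c, a, b))
unrestricted ✓ (well-typed at C; no restrictions here)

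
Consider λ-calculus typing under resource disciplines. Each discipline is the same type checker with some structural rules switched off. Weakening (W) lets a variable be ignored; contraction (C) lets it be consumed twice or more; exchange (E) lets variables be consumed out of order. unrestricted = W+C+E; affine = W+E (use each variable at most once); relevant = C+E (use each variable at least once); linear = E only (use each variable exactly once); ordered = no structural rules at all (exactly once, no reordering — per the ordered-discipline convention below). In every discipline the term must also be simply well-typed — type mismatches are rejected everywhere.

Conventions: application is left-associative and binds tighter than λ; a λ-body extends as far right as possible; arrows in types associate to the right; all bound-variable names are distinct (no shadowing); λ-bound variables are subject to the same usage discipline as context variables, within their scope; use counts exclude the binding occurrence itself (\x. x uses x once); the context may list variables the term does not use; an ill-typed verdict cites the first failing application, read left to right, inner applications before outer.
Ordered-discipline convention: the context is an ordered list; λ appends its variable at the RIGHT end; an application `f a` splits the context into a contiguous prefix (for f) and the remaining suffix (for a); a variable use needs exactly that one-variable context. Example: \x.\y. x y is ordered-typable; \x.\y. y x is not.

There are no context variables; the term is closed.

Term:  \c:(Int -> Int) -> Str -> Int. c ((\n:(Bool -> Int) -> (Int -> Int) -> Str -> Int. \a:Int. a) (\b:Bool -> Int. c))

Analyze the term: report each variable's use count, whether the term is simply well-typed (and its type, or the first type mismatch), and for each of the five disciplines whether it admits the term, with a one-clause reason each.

variable uses: c [bound]=2; n [bound]=0; a [bound]=1; b [bound]=0
use order (left to right): c, a, c
typing: well-typed at ((Int -> Int) -> Str -> Int) -> Str -> Int
ordered: ✗ — needs contraction — c ×2; unused: n, b — weakening required
linear: ✗ — needs contraction — c ×2; unused: n, b — weakening required
affine: ✗ — needs contraction — c ×2
relevant: ✗ — unused: n, b — weakening required
unrestricted: ✓ — well-typed at ((Int -> Int) -> Str -> Int) -> Str -> Int; no restrictions here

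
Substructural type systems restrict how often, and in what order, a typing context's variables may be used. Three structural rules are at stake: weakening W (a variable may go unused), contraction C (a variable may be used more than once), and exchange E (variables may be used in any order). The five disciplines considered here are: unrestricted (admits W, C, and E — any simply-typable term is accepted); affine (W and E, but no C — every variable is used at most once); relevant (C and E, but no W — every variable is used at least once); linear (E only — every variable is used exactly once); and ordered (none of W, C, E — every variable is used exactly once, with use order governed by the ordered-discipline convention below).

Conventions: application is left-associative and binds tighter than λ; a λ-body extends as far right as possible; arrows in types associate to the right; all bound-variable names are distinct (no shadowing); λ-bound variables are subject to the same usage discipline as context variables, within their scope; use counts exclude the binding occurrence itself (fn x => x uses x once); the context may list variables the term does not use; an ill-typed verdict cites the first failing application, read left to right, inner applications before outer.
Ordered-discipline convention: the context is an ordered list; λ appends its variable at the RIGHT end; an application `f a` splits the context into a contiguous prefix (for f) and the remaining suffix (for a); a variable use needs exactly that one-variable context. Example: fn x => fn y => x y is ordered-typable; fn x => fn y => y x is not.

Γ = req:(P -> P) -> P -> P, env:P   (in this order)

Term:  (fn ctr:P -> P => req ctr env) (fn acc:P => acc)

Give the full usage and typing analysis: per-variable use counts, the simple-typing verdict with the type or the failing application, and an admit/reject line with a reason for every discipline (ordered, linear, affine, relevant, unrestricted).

use counts: req: 1×, env: 1×, ctr (λ-bound): 1×, acc (λ-bound): 1×
order of uses: req, ctr, env, acc
typing: well-typed — term : P
ordered: ✗, no ordered split (uses run req, ctr, env, acc)
linear: ✓, req, env, ctr, acc: one use apiece
affine: ✓, req, env, ctr, acc: no repeats, contraction unneeded
relevant: ✓, at least one use each (req, env, ctr, acc)
unrestricted: ✓, well-typed at P; no restrictions here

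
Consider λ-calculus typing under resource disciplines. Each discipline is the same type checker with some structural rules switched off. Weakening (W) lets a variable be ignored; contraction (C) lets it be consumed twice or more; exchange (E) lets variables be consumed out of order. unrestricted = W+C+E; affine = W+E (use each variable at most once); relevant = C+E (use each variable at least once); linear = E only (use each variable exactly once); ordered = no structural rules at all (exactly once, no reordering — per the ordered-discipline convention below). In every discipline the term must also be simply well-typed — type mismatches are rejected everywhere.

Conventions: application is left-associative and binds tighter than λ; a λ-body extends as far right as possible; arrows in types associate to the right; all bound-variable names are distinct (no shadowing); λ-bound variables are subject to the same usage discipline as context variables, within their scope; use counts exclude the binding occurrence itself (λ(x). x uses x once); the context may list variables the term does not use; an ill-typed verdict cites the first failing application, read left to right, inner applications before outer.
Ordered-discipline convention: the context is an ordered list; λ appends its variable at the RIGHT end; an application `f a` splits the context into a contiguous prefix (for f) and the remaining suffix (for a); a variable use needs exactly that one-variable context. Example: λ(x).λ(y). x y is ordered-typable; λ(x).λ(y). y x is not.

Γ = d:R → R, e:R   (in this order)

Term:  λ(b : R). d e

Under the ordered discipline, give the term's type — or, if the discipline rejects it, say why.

not well-typed under ordered — b never used (weakening)
use counts: d=1, e=1, b (λ-bound)=0
order of uses: d, e
typing: well-typed — term : R → R
per-discipline verdicts: ordered ✗ · linear ✗ · affine ✓ · relevant ✗ · unrestricted ✓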